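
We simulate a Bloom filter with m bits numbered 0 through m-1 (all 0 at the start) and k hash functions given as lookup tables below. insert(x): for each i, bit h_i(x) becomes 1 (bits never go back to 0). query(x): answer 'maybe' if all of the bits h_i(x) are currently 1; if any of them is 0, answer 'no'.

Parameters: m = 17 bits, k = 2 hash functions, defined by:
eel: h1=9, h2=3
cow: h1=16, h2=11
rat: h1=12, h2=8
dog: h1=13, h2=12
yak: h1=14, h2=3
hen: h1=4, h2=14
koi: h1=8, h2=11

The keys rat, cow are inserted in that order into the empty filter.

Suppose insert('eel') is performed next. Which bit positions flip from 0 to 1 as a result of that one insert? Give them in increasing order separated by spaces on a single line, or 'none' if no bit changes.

Answer: 3 9

Derivation:
Start: bits=00000000000000000
After insert 'rat': sets bits 8 12 -> bits=00000000100010000
After insert 'cow': sets bits 11 16 -> bits=00000000100110001
insert 'eel' would touch bits 3 9; currently bit3=0, bit9=0
Bits that are 0 among those (would change 0->1): 3 9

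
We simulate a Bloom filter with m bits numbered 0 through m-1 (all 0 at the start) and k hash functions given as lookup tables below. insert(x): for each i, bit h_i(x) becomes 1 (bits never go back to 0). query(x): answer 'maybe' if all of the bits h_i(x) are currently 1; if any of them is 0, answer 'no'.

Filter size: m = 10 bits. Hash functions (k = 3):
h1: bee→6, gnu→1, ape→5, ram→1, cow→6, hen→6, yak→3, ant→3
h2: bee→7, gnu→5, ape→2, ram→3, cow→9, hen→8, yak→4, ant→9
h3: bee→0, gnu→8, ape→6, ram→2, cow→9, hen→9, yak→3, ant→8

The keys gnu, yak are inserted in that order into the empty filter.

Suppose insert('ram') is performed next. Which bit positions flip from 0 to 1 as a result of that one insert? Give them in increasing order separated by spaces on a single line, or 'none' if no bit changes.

Start: bits=0000000000
After insert 'gnu': sets bits 1 5 8 -> bits=0100010010
After insert 'yak': sets bits 3 4 -> bits=0101110010
insert 'ram' would touch bits 1 2 3; currently bit1=1, bit2=0, bit3=1
Bits that are 0 among those (would change 0->1): 2

Answer: 2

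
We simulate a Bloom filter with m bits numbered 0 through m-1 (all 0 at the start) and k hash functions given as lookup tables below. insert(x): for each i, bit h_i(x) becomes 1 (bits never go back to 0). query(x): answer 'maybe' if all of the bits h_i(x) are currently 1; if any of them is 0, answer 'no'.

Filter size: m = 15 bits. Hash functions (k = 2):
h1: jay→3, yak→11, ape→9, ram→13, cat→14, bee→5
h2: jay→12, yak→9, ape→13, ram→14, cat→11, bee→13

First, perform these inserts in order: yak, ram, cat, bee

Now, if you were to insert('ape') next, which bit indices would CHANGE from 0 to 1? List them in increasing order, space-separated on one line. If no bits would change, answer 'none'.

Answer: none

Derivation:
Start: bits=000000000000000
After insert 'yak': sets bits 9 11 -> bits=000000000101000
After insert 'ram': sets bits 13 14 -> bits=000000000101011
After insert 'cat': sets bits 11 14 -> bits=000000000101011
After insert 'bee': sets bits 5 13 -> bits=000001000101011
insert 'ape' would touch bits 9 13; currently bit9=1, bit13=1
Bits that are 0 among those (would change 0->1): none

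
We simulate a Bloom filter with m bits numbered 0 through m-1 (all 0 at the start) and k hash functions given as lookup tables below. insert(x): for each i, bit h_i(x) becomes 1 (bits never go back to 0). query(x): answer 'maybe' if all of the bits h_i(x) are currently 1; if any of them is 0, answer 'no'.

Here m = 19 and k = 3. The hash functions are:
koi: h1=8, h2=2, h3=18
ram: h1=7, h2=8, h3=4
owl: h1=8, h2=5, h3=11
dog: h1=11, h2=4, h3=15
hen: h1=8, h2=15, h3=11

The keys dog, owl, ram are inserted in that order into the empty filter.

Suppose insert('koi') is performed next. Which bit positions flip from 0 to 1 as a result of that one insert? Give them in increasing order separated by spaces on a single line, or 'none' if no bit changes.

Start: bits=0000000000000000000
After insert 'dog': sets bits 4 11 15 -> bits=0000100000010001000
After insert 'owl': sets bits 5 8 11 -> bits=0000110010010001000
After insert 'ram': sets bits 4 7 8 -> bits=0000110110010001000
insert 'koi' would touch bits 2 8 18; currently bit2=0, bit8=1, bit18=0
Bits that are 0 among those (would change 0->1): 2 18

Answer: 2 18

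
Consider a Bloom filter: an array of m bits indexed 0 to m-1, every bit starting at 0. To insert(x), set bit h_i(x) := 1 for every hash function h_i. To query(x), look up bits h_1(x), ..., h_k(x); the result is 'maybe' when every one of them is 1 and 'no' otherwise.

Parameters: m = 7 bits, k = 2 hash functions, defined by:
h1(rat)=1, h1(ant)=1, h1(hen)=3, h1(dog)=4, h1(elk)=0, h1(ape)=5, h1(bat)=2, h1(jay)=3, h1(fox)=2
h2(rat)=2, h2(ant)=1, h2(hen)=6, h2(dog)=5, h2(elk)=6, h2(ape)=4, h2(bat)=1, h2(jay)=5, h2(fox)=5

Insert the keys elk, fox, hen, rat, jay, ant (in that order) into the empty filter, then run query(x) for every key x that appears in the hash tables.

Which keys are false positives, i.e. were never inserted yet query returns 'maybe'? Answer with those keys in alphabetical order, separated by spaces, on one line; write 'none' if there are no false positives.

Start: bits=0000000
After insert 'elk': sets bits 0 6 -> bits=1000001
After insert 'fox': sets bits 2 5 -> bits=1010011
After insert 'hen': sets bits 3 6 -> bits=1011011
After insert 'rat': sets bits 1 2 -> bits=1111011
After insert 'jay': sets bits 3 5 -> bits=1111011
After insert 'ant': sets bits 1 -> bits=1111011
Not inserted: ape bat dog — query each against bits=1111011:
query ape: checks bit4=0, bit5=1 (has a 0) -> no => not a false positive
query bat: checks bit1=1, bit2=1 (all 1) -> maybe => FALSE POSITIVE
query dog: checks bit4=0, bit5=1 (has a 0) -> no => not a false positive
False positives (alphabetical): bat

Answer: bat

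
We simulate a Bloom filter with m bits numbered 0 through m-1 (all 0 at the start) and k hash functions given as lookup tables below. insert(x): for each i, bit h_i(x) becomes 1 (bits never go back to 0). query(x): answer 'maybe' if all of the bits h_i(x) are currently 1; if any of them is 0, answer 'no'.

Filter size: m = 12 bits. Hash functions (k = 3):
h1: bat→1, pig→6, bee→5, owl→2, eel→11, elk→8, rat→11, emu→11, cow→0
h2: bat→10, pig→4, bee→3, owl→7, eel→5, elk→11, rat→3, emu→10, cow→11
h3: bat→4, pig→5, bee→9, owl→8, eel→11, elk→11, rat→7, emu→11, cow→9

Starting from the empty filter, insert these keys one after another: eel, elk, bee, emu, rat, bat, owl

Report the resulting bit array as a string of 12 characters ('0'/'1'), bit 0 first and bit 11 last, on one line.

Start: bits=000000000000
After insert 'eel': sets bits 5 11 -> bits=000001000001
After insert 'elk': sets bits 8 11 -> bits=000001001001
After insert 'bee': sets bits 3 5 9 -> bits=000101001101
After insert 'emu': sets bits 10 11 -> bits=000101001111
After insert 'rat': sets bits 3 7 11 -> bits=000101011111
After insert 'bat': sets bits 1 4 10 -> bits=010111011111
After insert 'owl': sets bits 2 7 8 -> bits=011111011111

Answer: 011111011111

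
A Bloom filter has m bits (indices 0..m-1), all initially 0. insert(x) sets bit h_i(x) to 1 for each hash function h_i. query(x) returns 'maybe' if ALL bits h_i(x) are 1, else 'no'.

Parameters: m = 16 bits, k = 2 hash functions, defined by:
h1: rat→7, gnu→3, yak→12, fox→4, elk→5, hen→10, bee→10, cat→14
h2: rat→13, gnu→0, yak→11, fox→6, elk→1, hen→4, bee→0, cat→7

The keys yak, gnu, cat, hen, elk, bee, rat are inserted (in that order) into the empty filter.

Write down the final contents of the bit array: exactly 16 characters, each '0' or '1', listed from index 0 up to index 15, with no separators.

Start: bits=0000000000000000
After insert 'yak': sets bits 11 12 -> bits=0000000000011000
After insert 'gnu': sets bits 0 3 -> bits=1001000000011000
After insert 'cat': sets bits 7 14 -> bits=1001000100011010
After insert 'hen': sets bits 4 10 -> bits=1001100100111010
After insert 'elk': sets bits 1 5 -> bits=1101110100111010
After insert 'bee': sets bits 0 10 -> bits=1101110100111010
After insert 'rat': sets bits 7 13 -> bits=1101110100111110

Answer: 1101110100111110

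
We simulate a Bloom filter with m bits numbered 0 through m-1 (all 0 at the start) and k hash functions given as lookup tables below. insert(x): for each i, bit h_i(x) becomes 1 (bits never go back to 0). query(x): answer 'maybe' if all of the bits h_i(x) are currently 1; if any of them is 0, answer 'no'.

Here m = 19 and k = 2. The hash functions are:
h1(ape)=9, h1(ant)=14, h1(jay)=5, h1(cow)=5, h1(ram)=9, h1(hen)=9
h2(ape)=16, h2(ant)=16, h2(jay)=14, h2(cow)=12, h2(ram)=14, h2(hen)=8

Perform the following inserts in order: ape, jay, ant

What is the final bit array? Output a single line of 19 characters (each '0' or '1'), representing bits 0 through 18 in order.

Answer: 0000010001000010100

Derivation:
Start: bits=0000000000000000000
After insert 'ape': sets bits 9 16 -> bits=0000000001000000100
After insert 'jay': sets bits 5 14 -> bits=0000010001000010100
After insert 'ant': sets bits 14 16 -> bits=0000010001000010100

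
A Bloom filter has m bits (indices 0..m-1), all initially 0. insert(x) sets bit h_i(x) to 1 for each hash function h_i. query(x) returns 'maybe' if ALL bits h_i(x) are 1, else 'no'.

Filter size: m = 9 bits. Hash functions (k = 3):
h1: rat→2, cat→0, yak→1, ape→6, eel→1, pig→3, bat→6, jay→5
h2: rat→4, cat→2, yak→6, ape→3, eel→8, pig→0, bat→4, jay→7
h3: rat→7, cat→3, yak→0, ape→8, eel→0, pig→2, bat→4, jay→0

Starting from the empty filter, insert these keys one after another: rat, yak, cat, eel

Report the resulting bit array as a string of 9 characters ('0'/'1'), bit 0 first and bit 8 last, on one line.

Answer: 111110111

Derivation:
Start: bits=000000000
After insert 'rat': sets bits 2 4 7 -> bits=001010010
After insert 'yak': sets bits 0 1 6 -> bits=111010110
After insert 'cat': sets bits 0 2 3 -> bits=111110110
After insert 'eel': sets bits 0 1 8 -> bits=111110111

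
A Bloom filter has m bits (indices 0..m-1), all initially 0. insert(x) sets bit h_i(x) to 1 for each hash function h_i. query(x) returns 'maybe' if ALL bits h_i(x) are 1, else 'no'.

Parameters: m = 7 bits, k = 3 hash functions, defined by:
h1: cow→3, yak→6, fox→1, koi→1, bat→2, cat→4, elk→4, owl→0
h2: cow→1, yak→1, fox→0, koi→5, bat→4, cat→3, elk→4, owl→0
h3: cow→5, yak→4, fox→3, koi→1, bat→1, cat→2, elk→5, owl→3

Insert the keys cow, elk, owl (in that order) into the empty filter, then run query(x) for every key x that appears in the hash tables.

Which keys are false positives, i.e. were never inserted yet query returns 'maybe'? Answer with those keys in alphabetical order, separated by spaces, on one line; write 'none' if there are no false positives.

Answer: fox koi

Derivation:
Start: bits=0000000
After insert 'cow': sets bits 1 3 5 -> bits=0101010
After insert 'elk': sets bits 4 5 -> bits=0101110
After insert 'owl': sets bits 0 3 -> bits=1101110
Not inserted: bat cat fox koi yak — query each against bits=1101110:
query bat: checks bit1=1, bit2=0, bit4=1 (has a 0) -> no => not a false positive
query cat: checks bit2=0, bit3=1, bit4=1 (has a 0) -> no => not a false positive
query fox: checks bit0=1, bit1=1, bit3=1 (all 1) -> maybe => FALSE POSITIVE
query koi: checks bit1=1, bit5=1 (all 1) -> maybe => FALSE POSITIVE
query yak: checks bit1=1, bit4=1, bit6=0 (has a 0) -> no => not a false positive
False positives (alphabetical): fox koi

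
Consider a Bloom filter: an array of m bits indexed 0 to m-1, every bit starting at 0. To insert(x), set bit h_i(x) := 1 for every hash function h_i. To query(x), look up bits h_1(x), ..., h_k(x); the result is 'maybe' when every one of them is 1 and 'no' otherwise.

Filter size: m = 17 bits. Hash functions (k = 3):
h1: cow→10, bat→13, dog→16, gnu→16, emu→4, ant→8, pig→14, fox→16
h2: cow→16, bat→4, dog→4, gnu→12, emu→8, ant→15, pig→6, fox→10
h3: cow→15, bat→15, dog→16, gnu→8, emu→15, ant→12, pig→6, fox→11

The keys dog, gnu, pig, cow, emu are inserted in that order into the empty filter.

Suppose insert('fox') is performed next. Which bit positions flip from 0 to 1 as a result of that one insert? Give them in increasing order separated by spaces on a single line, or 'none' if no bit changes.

Start: bits=00000000000000000
After insert 'dog': sets bits 4 16 -> bits=00001000000000001
After insert 'gnu': sets bits 8 12 16 -> bits=00001000100010001
After insert 'pig': sets bits 6 14 -> bits=00001010100010101
After insert 'cow': sets bits 10 15 16 -> bits=00001010101010111
After insert 'emu': sets bits 4 8 15 -> bits=00001010101010111
insert 'fox' would touch bits 10 11 16; currently bit10=1, bit11=0, bit16=1
Bits that are 0 among those (would change 0->1): 11

Answer: 11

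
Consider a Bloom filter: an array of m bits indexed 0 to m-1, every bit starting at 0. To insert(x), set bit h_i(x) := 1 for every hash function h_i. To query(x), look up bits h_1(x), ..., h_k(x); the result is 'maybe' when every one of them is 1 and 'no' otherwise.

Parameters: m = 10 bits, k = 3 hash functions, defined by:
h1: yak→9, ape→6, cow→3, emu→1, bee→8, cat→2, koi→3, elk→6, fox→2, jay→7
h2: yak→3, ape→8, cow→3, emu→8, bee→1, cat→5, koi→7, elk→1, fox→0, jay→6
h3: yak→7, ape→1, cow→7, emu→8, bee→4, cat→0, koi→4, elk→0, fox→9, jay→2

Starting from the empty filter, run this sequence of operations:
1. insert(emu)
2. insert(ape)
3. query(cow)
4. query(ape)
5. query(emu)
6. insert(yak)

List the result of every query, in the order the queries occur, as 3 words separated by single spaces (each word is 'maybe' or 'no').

Start: bits=0000000000
Op 1: insert emu -> sets bits 1 8 -> bits=0100000010
Op 2: insert ape -> sets bits 1 6 8 -> bits=0100001010
Op 3: query cow -> checks bit3=0, bit7=0 (has a 0) -> no
Op 4: query ape -> checks bit1=1, bit6=1, bit8=1 (all 1) -> maybe
Op 5: query emu -> checks bit1=1, bit8=1 (all 1) -> maybe
Op 6: insert yak -> sets bits 3 7 9 -> bits=0101001111
Query results in order: no maybe maybe

Answer: no maybe maybe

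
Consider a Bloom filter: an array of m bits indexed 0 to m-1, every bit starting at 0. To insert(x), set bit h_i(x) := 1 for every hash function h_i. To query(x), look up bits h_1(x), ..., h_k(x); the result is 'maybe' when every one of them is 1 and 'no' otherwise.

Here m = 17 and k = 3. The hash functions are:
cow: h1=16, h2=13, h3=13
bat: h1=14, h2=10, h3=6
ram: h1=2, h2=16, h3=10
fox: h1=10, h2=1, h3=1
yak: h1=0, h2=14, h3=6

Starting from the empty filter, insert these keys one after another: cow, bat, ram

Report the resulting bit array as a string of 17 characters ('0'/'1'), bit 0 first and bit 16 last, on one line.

Start: bits=00000000000000000
After insert 'cow': sets bits 13 16 -> bits=00000000000001001
After insert 'bat': sets bits 6 10 14 -> bits=00000010001001101
After insert 'ram': sets bits 2 10 16 -> bits=00100010001001101

Answer: 00100010001001101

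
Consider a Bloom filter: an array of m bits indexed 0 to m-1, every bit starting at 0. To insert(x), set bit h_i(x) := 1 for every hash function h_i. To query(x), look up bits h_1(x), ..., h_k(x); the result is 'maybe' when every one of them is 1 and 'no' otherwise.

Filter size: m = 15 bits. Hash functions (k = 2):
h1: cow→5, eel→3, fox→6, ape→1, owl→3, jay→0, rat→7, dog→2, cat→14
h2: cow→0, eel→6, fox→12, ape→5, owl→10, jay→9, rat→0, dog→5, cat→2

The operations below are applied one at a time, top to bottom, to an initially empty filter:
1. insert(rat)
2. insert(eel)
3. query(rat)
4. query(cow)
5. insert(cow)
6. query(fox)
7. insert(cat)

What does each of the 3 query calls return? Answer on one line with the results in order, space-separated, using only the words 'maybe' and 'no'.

Start: bits=000000000000000
Op 1: insert rat -> sets bits 0 7 -> bits=100000010000000
Op 2: insert eel -> sets bits 3 6 -> bits=100100110000000
Op 3: query rat -> checks bit0=1, bit7=1 (all 1) -> maybe
Op 4: query cow -> checks bit0=1, bit5=0 (has a 0) -> no
Op 5: insert cow -> sets bits 0 5 -> bits=100101110000000
Op 6: query fox -> checks bit6=1, bit12=0 (has a 0) -> no
Op 7: insert cat -> sets bits 2 14 -> bits=101101110000001
Query results in order: maybe no no

Answer: maybe no no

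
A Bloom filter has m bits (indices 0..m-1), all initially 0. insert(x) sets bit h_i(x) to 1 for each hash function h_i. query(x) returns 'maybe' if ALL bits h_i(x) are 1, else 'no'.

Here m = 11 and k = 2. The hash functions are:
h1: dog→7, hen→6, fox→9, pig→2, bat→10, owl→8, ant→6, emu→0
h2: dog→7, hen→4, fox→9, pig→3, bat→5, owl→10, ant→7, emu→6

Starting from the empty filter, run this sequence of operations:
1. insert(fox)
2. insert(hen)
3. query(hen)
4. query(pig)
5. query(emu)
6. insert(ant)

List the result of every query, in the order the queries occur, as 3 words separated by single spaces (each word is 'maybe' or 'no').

Start: bits=00000000000
Op 1: insert fox -> sets bits 9 -> bits=00000000010
Op 2: insert hen -> sets bits 4 6 -> bits=00001010010
Op 3: query hen -> checks bit4=1, bit6=1 (all 1) -> maybe
Op 4: query pig -> checks bit2=0, bit3=0 (has a 0) -> no
Op 5: query emu -> checks bit0=0, bit6=1 (has a 0) -> no
Op 6: insert ant -> sets bits 6 7 -> bits=00001011010
Query results in order: maybe no no

Answer: maybe no no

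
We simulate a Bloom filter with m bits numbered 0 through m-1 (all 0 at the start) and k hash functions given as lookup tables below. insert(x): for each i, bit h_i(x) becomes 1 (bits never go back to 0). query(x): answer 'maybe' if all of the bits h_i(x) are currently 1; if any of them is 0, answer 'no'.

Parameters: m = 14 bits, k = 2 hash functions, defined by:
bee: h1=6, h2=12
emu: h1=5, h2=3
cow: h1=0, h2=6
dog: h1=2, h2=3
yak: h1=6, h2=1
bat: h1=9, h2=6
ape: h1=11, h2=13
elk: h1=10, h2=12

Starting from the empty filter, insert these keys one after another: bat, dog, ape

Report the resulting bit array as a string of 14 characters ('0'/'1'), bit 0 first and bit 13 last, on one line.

Start: bits=00000000000000
After insert 'bat': sets bits 6 9 -> bits=00000010010000
After insert 'dog': sets bits 2 3 -> bits=00110010010000
After insert 'ape': sets bits 11 13 -> bits=00110010010101

Answer: 00110010010101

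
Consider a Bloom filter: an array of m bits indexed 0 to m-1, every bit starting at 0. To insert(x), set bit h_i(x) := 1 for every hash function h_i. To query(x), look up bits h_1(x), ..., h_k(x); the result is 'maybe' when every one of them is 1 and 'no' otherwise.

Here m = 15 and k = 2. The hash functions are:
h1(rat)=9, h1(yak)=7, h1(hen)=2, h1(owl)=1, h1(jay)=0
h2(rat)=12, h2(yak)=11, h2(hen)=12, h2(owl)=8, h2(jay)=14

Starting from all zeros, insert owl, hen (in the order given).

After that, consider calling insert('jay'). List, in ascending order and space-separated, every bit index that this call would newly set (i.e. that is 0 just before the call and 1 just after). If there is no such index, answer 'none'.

Start: bits=000000000000000
After insert 'owl': sets bits 1 8 -> bits=010000001000000
After insert 'hen': sets bits 2 12 -> bits=011000001000100
insert 'jay' would touch bits 0 14; currently bit0=0, bit14=0
Bits that are 0 among those (would change 0->1): 0 14

Answer: 0 14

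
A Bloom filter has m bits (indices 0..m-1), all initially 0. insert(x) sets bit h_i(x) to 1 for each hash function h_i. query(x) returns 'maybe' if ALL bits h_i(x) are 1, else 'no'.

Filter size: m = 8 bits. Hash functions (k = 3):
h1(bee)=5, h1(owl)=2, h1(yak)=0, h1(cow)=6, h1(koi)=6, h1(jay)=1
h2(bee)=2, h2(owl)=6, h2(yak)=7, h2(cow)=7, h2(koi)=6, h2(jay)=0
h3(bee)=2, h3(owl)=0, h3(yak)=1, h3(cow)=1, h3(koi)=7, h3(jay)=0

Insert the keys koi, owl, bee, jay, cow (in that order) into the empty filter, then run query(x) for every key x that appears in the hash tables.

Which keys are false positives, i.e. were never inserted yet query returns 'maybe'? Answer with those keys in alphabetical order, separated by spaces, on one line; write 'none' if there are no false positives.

Start: bits=00000000
After insert 'koi': sets bits 6 7 -> bits=00000011
After insert 'owl': sets bits 0 2 6 -> bits=10100011
After insert 'bee': sets bits 2 5 -> bits=10100111
After insert 'jay': sets bits 0 1 -> bits=11100111
After insert 'cow': sets bits 1 6 7 -> bits=11100111
Not inserted: yak — query each against bits=11100111:
query yak: checks bit0=1, bit1=1, bit7=1 (all 1) -> maybe => FALSE POSITIVE
False positives (alphabetical): yak

Answer: yak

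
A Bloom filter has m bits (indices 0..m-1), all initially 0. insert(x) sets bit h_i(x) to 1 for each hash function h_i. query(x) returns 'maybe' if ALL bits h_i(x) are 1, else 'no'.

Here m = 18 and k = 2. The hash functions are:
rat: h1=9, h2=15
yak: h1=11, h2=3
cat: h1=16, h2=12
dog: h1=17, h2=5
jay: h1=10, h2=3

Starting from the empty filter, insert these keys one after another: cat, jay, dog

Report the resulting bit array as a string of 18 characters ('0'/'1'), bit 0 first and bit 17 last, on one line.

Start: bits=000000000000000000
After insert 'cat': sets bits 12 16 -> bits=000000000000100010
After insert 'jay': sets bits 3 10 -> bits=000100000010100010
After insert 'dog': sets bits 5 17 -> bits=000101000010100011

Answer: 000101000010100011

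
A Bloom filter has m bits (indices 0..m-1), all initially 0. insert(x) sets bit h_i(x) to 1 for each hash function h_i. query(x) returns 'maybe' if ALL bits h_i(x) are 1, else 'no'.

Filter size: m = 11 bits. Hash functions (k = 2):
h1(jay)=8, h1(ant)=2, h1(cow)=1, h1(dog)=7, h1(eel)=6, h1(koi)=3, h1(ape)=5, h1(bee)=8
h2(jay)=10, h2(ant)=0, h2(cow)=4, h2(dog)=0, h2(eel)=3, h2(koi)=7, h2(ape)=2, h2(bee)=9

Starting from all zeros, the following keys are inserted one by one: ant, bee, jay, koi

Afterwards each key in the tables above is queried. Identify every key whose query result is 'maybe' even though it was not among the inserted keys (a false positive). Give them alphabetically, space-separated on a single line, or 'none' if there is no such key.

Start: bits=00000000000
After insert 'ant': sets bits 0 2 -> bits=10100000000
After insert 'bee': sets bits 8 9 -> bits=10100000110
After insert 'jay': sets bits 8 10 -> bits=10100000111
After insert 'koi': sets bits 3 7 -> bits=10110001111
Not inserted: ape cow dog eel — query each against bits=10110001111:
query ape: checks bit2=1, bit5=0 (has a 0) -> no => not a false positive
query cow: checks bit1=0, bit4=0 (has a 0) -> no => not a false positive
query dog: checks bit0=1, bit7=1 (all 1) -> maybe => FALSE POSITIVE
query eel: checks bit3=1, bit6=0 (has a 0) -> no => not a false positive
False positives (alphabetical): dog

Answer: dog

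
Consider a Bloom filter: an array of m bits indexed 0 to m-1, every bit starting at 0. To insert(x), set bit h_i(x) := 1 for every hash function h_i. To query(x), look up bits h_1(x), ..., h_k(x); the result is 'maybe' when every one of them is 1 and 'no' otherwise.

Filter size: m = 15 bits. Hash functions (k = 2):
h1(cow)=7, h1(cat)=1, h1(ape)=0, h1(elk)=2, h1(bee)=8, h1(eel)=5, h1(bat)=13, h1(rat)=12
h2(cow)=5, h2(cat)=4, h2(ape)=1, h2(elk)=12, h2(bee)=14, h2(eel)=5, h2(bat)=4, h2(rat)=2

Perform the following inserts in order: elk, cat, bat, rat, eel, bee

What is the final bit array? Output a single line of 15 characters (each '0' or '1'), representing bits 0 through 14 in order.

Answer: 011011001000111

Derivation:
Start: bits=000000000000000
After insert 'elk': sets bits 2 12 -> bits=001000000000100
After insert 'cat': sets bits 1 4 -> bits=011010000000100
After insert 'bat': sets bits 4 13 -> bits=011010000000110
After insert 'rat': sets bits 2 12 -> bits=011010000000110
After insert 'eel': sets bits 5 -> bits=011011000000110
After insert 'bee': sets bits 8 14 -> bits=011011001000111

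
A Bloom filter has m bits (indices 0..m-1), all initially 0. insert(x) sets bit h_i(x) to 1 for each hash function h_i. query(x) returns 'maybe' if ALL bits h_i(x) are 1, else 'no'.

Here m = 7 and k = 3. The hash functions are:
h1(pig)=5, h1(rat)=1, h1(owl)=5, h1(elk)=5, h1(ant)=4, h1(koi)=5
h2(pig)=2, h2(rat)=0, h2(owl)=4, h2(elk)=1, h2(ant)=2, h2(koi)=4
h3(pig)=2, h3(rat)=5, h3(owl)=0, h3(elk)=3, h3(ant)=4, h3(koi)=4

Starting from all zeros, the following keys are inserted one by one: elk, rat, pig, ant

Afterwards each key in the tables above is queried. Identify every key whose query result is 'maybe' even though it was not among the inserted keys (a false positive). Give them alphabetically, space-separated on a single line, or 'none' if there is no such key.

Start: bits=0000000
After insert 'elk': sets bits 1 3 5 -> bits=0101010
After insert 'rat': sets bits 0 1 5 -> bits=1101010
After insert 'pig': sets bits 2 5 -> bits=1111010
After insert 'ant': sets bits 2 4 -> bits=1111110
Not inserted: koi owl — query each against bits=1111110:
query koi: checks bit4=1, bit5=1 (all 1) -> maybe => FALSE POSITIVE
query owl: checks bit0=1, bit4=1, bit5=1 (all 1) -> maybe => FALSE POSITIVE
False positives (alphabetical): koi owl

Answer: koi owl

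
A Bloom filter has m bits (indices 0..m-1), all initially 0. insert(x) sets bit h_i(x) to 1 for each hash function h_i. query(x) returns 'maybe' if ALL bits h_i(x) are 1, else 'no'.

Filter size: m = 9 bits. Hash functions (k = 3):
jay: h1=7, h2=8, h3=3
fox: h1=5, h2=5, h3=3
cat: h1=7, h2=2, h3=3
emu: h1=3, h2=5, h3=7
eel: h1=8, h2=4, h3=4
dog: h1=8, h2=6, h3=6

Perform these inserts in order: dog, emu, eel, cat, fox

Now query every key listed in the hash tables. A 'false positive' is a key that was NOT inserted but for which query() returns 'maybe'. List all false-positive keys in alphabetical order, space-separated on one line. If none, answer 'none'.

Answer: jay

Derivation:
Start: bits=000000000
After insert 'dog': sets bits 6 8 -> bits=000000101
After insert 'emu': sets bits 3 5 7 -> bits=000101111
After insert 'eel': sets bits 4 8 -> bits=000111111
After insert 'cat': sets bits 2 3 7 -> bits=001111111
After insert 'fox': sets bits 3 5 -> bits=001111111
Not inserted: jay — query each against bits=001111111:
query jay: checks bit3=1, bit7=1, bit8=1 (all 1) -> maybe => FALSE POSITIVE
False positives (alphabetical): jay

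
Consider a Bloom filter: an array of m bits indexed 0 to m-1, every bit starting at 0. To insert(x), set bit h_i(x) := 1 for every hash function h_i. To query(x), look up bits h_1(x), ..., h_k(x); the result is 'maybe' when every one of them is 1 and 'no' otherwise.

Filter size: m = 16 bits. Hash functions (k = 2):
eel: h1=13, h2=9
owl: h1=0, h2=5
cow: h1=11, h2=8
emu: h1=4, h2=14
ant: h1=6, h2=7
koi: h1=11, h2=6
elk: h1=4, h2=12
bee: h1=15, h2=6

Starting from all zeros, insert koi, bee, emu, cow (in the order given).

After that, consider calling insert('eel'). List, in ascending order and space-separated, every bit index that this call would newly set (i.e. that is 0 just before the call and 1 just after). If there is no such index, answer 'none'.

Start: bits=0000000000000000
After insert 'koi': sets bits 6 11 -> bits=0000001000010000
After insert 'bee': sets bits 6 15 -> bits=0000001000010001
After insert 'emu': sets bits 4 14 -> bits=0000101000010011
After insert 'cow': sets bits 8 11 -> bits=0000101010010011
insert 'eel' would touch bits 9 13; currently bit9=0, bit13=0
Bits that are 0 among those (would change 0->1): 9 13

Answer: 9 13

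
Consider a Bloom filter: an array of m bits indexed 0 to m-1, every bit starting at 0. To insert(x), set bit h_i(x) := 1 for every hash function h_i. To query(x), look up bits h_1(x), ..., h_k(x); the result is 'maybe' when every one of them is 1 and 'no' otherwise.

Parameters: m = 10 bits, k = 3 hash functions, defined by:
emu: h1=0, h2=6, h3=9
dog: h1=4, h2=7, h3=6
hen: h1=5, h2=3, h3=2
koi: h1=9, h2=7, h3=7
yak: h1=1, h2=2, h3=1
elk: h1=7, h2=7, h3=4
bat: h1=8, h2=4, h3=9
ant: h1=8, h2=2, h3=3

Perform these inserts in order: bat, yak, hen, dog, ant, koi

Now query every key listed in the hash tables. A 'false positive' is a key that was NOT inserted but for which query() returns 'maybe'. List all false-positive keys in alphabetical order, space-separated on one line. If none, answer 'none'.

Answer: elk

Derivation:
Start: bits=0000000000
After insert 'bat': sets bits 4 8 9 -> bits=0000100011
After insert 'yak': sets bits 1 2 -> bits=0110100011
After insert 'hen': sets bits 2 3 5 -> bits=0111110011
After insert 'dog': sets bits 4 6 7 -> bits=0111111111
After insert 'ant': sets bits 2 3 8 -> bits=0111111111
After insert 'koi': sets bits 7 9 -> bits=0111111111
Not inserted: elk emu — query each against bits=0111111111:
query elk: checks bit4=1, bit7=1 (all 1) -> maybe => FALSE POSITIVE
query emu: checks bit0=0, bit6=1, bit9=1 (has a 0) -> no => not a false positive
False positives (alphabetical): elk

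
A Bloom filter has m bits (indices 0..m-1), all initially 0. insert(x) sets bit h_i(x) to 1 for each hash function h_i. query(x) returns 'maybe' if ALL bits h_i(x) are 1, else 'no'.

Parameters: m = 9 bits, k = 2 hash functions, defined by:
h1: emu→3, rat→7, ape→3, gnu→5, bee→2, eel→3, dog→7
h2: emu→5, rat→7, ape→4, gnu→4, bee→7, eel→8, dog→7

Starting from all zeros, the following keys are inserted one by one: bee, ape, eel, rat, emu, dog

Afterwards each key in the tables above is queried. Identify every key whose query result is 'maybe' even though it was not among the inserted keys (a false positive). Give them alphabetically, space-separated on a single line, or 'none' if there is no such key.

Answer: gnu

Derivation:
Start: bits=000000000
After insert 'bee': sets bits 2 7 -> bits=001000010
After insert 'ape': sets bits 3 4 -> bits=001110010
After insert 'eel': sets bits 3 8 -> bits=001110011
After insert 'rat': sets bits 7 -> bits=001110011
After insert 'emu': sets bits 3 5 -> bits=001111011
After insert 'dog': sets bits 7 -> bits=001111011
Not inserted: gnu — query each against bits=001111011:
query gnu: checks bit4=1, bit5=1 (all 1) -> maybe => FALSE POSITIVE
False positives (alphabetical): gnu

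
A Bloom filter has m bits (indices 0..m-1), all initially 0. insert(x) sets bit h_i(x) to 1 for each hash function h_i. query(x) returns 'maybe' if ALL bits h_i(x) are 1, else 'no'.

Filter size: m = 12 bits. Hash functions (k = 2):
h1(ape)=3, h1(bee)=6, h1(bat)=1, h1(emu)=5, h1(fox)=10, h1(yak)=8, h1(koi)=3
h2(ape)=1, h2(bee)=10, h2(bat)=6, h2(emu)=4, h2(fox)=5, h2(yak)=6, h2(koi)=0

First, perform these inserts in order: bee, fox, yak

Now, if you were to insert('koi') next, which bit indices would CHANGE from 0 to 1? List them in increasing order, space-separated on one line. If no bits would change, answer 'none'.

Answer: 0 3

Derivation:
Start: bits=000000000000
After insert 'bee': sets bits 6 10 -> bits=000000100010
After insert 'fox': sets bits 5 10 -> bits=000001100010
After insert 'yak': sets bits 6 8 -> bits=000001101010
insert 'koi' would touch bits 0 3; currently bit0=0, bit3=0
Bits that are 0 among those (would change 0->1): 0 3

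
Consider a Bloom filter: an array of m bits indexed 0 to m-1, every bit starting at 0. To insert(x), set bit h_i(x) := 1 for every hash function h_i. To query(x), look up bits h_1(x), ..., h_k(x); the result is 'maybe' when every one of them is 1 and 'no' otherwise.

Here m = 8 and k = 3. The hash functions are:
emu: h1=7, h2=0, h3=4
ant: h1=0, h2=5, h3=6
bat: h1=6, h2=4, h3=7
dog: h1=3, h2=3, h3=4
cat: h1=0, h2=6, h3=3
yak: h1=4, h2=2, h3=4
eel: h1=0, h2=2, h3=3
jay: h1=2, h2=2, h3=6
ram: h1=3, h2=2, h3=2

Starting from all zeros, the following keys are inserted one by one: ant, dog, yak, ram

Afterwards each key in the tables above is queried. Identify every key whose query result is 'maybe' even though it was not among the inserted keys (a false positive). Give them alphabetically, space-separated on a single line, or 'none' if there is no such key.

Answer: cat eel jay

Derivation:
Start: bits=00000000
After insert 'ant': sets bits 0 5 6 -> bits=10000110
After insert 'dog': sets bits 3 4 -> bits=10011110
After insert 'yak': sets bits 2 4 -> bits=10111110
After insert 'ram': sets bits 2 3 -> bits=10111110
Not inserted: bat cat eel emu jay — query each against bits=10111110:
query bat: checks bit4=1, bit6=1, bit7=0 (has a 0) -> no => not a false positive
query cat: checks bit0=1, bit3=1, bit6=1 (all 1) -> maybe => FALSE POSITIVE
query eel: checks bit0=1, bit2=1, bit3=1 (all 1) -> maybe => FALSE POSITIVE
query emu: checks bit0=1, bit4=1, bit7=0 (has a 0) -> no => not a false positive
query jay: checks bit2=1, bit6=1 (all 1) -> maybe => FALSE POSITIVE
False positives (alphabetical): cat eel jay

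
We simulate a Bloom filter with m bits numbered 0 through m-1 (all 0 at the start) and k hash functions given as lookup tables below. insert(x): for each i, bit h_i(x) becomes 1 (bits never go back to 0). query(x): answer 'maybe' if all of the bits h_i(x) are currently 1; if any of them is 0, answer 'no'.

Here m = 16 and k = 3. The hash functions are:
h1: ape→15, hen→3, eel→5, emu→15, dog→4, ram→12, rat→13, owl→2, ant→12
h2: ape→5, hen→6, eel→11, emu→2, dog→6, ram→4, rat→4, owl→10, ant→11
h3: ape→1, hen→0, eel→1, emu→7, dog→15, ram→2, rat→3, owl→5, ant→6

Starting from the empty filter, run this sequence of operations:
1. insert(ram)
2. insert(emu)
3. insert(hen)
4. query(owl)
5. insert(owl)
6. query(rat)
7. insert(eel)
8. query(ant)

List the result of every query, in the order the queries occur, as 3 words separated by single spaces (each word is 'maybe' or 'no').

Start: bits=0000000000000000
Op 1: insert ram -> sets bits 2 4 12 -> bits=0010100000001000
Op 2: insert emu -> sets bits 2 7 15 -> bits=0010100100001001
Op 3: insert hen -> sets bits 0 3 6 -> bits=1011101100001001
Op 4: query owl -> checks bit2=1, bit5=0, bit10=0 (has a 0) -> no
Op 5: insert owl -> sets bits 2 5 10 -> bits=1011111100101001
Op 6: query rat -> checks bit3=1, bit4=1, bit13=0 (has a 0) -> no
Op 7: insert eel -> sets bits 1 5 11 -> bits=1111111100111001
Op 8: query ant -> checks bit6=1, bit11=1, bit12=1 (all 1) -> maybe
Query results in order: no no maybe

Answer: no no maybe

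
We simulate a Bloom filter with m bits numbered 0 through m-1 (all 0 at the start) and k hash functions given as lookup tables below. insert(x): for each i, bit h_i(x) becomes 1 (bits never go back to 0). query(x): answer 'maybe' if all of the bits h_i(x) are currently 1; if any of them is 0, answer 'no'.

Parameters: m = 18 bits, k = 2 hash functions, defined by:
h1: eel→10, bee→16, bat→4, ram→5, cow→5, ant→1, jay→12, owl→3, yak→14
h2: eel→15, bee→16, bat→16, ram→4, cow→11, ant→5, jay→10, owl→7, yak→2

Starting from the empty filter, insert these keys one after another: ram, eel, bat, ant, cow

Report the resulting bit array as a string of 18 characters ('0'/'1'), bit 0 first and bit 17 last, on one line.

Start: bits=000000000000000000
After insert 'ram': sets bits 4 5 -> bits=000011000000000000
After insert 'eel': sets bits 10 15 -> bits=000011000010000100
After insert 'bat': sets bits 4 16 -> bits=000011000010000110
After insert 'ant': sets bits 1 5 -> bits=010011000010000110
After insert 'cow': sets bits 5 11 -> bits=010011000011000110

Answer: 010011000011000110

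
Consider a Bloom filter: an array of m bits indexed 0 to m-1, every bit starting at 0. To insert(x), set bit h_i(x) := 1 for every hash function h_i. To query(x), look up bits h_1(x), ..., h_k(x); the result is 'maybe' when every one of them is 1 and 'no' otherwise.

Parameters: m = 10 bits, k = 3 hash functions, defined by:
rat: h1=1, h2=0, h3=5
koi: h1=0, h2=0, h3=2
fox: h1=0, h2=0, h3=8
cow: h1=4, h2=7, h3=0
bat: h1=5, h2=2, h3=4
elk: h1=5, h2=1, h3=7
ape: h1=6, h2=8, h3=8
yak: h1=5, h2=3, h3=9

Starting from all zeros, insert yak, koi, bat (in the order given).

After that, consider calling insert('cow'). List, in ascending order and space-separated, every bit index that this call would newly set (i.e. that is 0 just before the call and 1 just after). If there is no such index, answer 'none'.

Start: bits=0000000000
After insert 'yak': sets bits 3 5 9 -> bits=0001010001
After insert 'koi': sets bits 0 2 -> bits=1011010001
After insert 'bat': sets bits 2 4 5 -> bits=1011110001
insert 'cow' would touch bits 0 4 7; currently bit0=1, bit4=1, bit7=0
Bits that are 0 among those (would change 0->1): 7

Answer: 7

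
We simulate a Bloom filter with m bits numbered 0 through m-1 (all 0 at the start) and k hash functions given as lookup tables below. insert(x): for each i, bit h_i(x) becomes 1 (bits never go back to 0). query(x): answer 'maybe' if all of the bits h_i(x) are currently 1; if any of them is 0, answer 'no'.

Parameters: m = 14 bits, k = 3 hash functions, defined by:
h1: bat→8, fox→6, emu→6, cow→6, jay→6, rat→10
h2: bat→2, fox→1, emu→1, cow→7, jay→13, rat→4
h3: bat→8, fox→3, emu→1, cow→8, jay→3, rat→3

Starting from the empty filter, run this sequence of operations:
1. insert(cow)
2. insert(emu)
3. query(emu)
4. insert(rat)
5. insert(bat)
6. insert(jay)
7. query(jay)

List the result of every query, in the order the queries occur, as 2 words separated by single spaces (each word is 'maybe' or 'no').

Answer: maybe maybe

Derivation:
Start: bits=00000000000000
Op 1: insert cow -> sets bits 6 7 8 -> bits=00000011100000
Op 2: insert emu -> sets bits 1 6 -> bits=01000011100000
Op 3: query emu -> checks bit1=1, bit6=1 (all 1) -> maybe
Op 4: insert rat -> sets bits 3 4 10 -> bits=01011011101000
Op 5: insert bat -> sets bits 2 8 -> bits=01111011101000
Op 6: insert jay -> sets bits 3 6 13 -> bits=01111011101001
Op 7: query jay -> checks bit3=1, bit6=1, bit13=1 (all 1) -> maybe
Query results in order: maybe maybe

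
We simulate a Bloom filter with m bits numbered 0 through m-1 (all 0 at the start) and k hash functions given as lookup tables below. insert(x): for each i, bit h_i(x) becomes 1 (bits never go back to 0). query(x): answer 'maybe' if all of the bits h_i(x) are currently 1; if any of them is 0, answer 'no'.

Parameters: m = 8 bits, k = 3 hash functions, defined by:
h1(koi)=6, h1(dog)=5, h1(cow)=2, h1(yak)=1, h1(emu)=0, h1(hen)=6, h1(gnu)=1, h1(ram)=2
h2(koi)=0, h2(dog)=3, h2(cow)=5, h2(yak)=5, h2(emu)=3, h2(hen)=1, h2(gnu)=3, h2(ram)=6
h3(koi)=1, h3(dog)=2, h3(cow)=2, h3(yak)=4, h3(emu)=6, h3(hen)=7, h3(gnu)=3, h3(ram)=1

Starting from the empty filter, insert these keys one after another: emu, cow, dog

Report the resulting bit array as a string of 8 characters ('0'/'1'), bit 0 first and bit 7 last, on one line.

Start: bits=00000000
After insert 'emu': sets bits 0 3 6 -> bits=10010010
After insert 'cow': sets bits 2 5 -> bits=10110110
After insert 'dog': sets bits 2 3 5 -> bits=10110110

Answer: 10110110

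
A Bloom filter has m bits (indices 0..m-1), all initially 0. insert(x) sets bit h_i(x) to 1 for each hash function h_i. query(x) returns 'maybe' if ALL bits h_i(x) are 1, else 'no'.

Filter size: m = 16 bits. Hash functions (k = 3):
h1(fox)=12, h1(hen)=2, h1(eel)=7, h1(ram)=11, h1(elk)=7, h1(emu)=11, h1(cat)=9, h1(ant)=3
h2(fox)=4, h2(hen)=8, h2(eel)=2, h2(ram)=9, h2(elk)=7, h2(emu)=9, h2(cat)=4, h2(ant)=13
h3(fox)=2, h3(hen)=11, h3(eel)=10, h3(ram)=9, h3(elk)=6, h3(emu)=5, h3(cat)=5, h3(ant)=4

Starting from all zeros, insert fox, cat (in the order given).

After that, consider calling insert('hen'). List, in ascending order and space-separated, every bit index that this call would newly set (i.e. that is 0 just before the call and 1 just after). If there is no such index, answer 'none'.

Start: bits=0000000000000000
After insert 'fox': sets bits 2 4 12 -> bits=0010100000001000
After insert 'cat': sets bits 4 5 9 -> bits=0010110001001000
insert 'hen' would touch bits 2 8 11; currently bit2=1, bit8=0, bit11=0
Bits that are 0 among those (would change 0->1): 8 11

Answer: 8 11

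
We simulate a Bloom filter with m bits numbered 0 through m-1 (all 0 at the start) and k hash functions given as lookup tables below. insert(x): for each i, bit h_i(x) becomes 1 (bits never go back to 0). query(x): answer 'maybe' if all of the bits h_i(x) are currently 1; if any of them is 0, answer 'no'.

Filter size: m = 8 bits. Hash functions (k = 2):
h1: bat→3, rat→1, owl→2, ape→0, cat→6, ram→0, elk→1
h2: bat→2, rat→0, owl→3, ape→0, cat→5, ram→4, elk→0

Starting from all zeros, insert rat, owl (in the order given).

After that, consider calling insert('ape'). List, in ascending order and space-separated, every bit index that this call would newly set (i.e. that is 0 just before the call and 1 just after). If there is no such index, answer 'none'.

Answer: none

Derivation:
Start: bits=00000000
After insert 'rat': sets bits 0 1 -> bits=11000000
After insert 'owl': sets bits 2 3 -> bits=11110000
insert 'ape' would touch bits 0; currently bit0=1
Bits that are 0 among those (would change 0->1): none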